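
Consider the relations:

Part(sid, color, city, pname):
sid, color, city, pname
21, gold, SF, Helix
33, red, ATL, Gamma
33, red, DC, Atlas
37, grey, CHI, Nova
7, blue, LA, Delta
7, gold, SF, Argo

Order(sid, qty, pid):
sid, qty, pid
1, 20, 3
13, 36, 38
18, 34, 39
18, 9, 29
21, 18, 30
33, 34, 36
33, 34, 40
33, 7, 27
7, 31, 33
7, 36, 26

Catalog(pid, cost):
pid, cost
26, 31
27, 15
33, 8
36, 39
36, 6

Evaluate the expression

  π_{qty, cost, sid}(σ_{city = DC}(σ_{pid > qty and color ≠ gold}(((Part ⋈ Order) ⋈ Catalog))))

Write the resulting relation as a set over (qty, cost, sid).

{(34, 39, 33), (34, 6, 33), (7, 15, 33)}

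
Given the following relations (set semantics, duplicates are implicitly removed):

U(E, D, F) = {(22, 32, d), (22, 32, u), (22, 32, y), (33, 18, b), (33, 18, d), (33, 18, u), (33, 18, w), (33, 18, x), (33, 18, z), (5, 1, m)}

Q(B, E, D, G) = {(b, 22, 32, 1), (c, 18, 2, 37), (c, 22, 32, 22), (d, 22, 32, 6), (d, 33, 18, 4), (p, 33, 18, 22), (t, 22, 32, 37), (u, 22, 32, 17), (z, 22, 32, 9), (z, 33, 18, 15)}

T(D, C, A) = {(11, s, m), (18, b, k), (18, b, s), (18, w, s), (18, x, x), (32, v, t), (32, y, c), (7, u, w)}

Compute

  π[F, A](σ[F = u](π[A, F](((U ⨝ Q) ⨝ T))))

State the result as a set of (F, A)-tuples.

U ⋈ Q (natural join on E, D): {(22, 32, d, b, 1), (22, 32, d, c, 22), (22, 32, d, d, 6), (22, 32, d, t, 37), (22, 32, d, u, 17), (22, 32, d, z, 9), (22, 32, u, b, 1), (22, 32, u, c, 22), (22, 32, u, d, 6), (22, 32, u, t, 37), (22, 32, u, u, 17), (22, 32, u, z, 9), (22, 32, y, b, 1), (22, 32, y, c, 22), (22, 32, y, d, 6), (22, 32, y, t, 37), (22, 32, y, u, 17), (22, 32, y, z, 9), (33, 18, b, d, 4), (33, 18, b, p, 22), (33, 18, b, z, 15), (33, 18, d, d, 4), (33, 18, d, p, 22), (33, 18, d, z, 15), (33, 18, u, d, 4), (33, 18, u, p, 22), (33, 18, u, z, 15), (33, 18, w, d, 4), (33, 18, w, p, 22), (33, 18, w, z, 15), (33, 18, x, d, 4), (33, 18, x, p, 22), (33, 18, x, z, 15), (33, 18, z, d, 4), (33, 18, z, p, 22), (33, 18, z, z, 15)}
(U ⨝ Q) ⋈ T (natural join on D): {(22, 32, d, b, 1, v, t), (22, 32, d, b, 1, y, c), (22, 32, d, c, 22, v, t), (22, 32, d, c, 22, y, c), (22, 32, d, d, 6, v, t), (22, 32, d, d, 6, y, c), (22, 32, d, t, 37, v, t), (22, 32, d, t, 37, y, c), (22, 32, d, u, 17, v, t), (22, 32, d, u, 17, y, c), (22, 32, d, z, 9, v, t), (22, 32, d, z, 9, y, c), (22, 32, u, b, 1, v, t), (22, 32, u, b, 1, y, c), (22, 32, u, c, 22, v, t), (22, 32, u, c, 22, y, c), (22, 32, u, d, 6, v, t), (22, 32, u, d, 6, y, c), (22, 32, u, t, 37, v, t), (22, 32, u, t, 37, y, c), (22, 32, u, u, 17, v, t), (22, 32, u, u, 17, y, c), (22, 32, u, z, 9, v, t), (22, 32, u, z, 9, y, c), (22, 32, y, b, 1, v, t), (22, 32, y, b, 1, y, c), (22, 32, y, c, 22, v, t), (22, 32, y, c, 22, y, c), (22, 32, y, d, 6, v, t), (22, 32, y, d, 6, y, c), (22, 32, y, t, 37, v, t), (22, 32, y, t, 37, y, c), (22, 32, y, u, 17, v, t), (22, 32, y, u, 17, y, c), (22, 32, y, z, 9, v, t), (22, 32, y, z, 9, y, c), (33, 18, b, d, 4, b, k), (33, 18, b, d, 4, b, s), (33, 18, b, d, 4, w, s), (33, 18, b, d, 4, x, x), (33, 18, b, p, 22, b, k), (33, 18, b, p, 22, b, s), (33, 18, b, p, 22, w, s), (33, 18, b, p, 22, x, x), (33, 18, b, z, 15, b, k), (33, 18, b, z, 15, b, s), (33, 18, b, z, 15, w, s), (33, 18, b, z, 15, x, x), (33, 18, d, d, 4, b, k), (33, 18, d, d, 4, b, s), (33, 18, d, d, 4, w, s), (33, 18, d, d, 4, x, x), (33, 18, d, p, 22, b, k), (33, 18, d, p, 22, b, s), (33, 18, d, p, 22, w, s), (33, 18, d, p, 22, x, x), (33, 18, d, z, 15, b, k), (33, 18, d, z, 15, b, s), (33, 18, d, z, 15, w, s), (33, 18, d, z, 15, x, x), (33, 18, u, d, 4, b, k), (33, 18, u, d, 4, b, s), (33, 18, u, d, 4, w, s), (33, 18, u, d, 4, x, x), (33, 18, u, p, 22, b, k), (33, 18, u, p, 22, b, s), (33, 18, u, p, 22, w, s), (33, 18, u, p, 22, x, x), (33, 18, u, z, 15, b, k), (33, 18, u, z, 15, b, s), (33, 18, u, z, 15, w, s), (33, 18, u, z, 15, x, x), (33, 18, w, d, 4, b, k), (33, 18, w, d, 4, b, s), (33, 18, w, d, 4, w, s), (33, 18, w, d, 4, x, x), (33, 18, w, p, 22, b, k), (33, 18, w, p, 22, b, s), (33, 18, w, p, 22, w, s), (33, 18, w, p, 22, x, x), (33, 18, w, z, 15, b, k), (33, 18, w, z, 15, b, s), (33, 18, w, z, 15, w, s), (33, 18, w, z, 15, x, x), (33, 18, x, d, 4, b, k), (33, 18, x, d, 4, b, s), (33, 18, x, d, 4, w, s), (33, 18, x, d, 4, x, x), (33, 18, x, p, 22, b, k), (33, 18, x, p, 22, b, s), (33, 18, x, p, 22, w, s), (33, 18, x, p, 22, x, x), (33, 18, x, z, 15, b, k), (33, 18, x, z, 15, b, s), (33, 18, x, z, 15, w, s), (33, 18, x, z, 15, x, x), (33, 18, z, d, 4, b, k), (33, 18, z, d, 4, b, s), (33, 18, z, d, 4, w, s), (33, 18, z, d, 4, x, x), (33, 18, z, p, 22, b, k), (33, 18, z, p, 22, b, s), (33, 18, z, p, 22, w, s), (33, 18, z, p, 22, x, x), (33, 18, z, z, 15, b, k), (33, 18, z, z, 15, b, s), (33, 18, z, z, 15, w, s), (33, 18, z, z, 15, x, x)}
π[A, F]: project onto (A, F) (84 duplicate(s) eliminated) → {(c, d), (c, u), (c, y), (k, b), (k, d), (k, u), (k, w), (k, x), (k, z), (s, b), (s, d), (s, u), (s, w), (s, x), (s, z), (t, d), (t, u), (t, y), (x, b), (x, d), (x, u), (x, w), (x, x), (x, z)}
Filtering on F = u leaves {(c, u), (k, u), (s, u), (t, u), (x, u)}.
π[F, A]: project onto (F, A) → {(u, c), (u, k), (u, s), (u, t), (u, x)}

{(u, c), (u, k), (u, s), (u, t), (u, x)}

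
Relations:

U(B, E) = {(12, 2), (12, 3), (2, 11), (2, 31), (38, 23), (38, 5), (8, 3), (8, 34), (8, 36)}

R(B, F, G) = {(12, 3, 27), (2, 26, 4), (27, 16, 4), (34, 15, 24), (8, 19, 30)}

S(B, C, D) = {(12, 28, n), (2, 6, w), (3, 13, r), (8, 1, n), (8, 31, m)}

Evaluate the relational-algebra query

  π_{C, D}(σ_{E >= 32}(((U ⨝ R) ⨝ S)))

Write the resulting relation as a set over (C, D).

Natural join on B: {(12, 2, 3, 27), (12, 3, 3, 27), (2, 11, 26, 4), (2, 31, 26, 4), (8, 3, 19, 30), (8, 34, 19, 30), (8, 36, 19, 30)}
Natural join on B: {(12, 2, 3, 27, 28, n), (12, 3, 3, 27, 28, n), (2, 11, 26, 4, 6, w), (2, 31, 26, 4, 6, w), (8, 3, 19, 30, 1, n), (8, 3, 19, 30, 31, m), (8, 34, 19, 30, 1, n), (8, 34, 19, 30, 31, m), (8, 36, 19, 30, 1, n), (8, 36, 19, 30, 31, m)}
Filtering on E >= 32 leaves {(8, 34, 19, 30, 1, n), (8, 34, 19, 30, 31, m), (8, 36, 19, 30, 1, n), (8, 36, 19, 30, 31, m)}.
Projecting to C, D (2 duplicate(s) eliminated): {(1, n), (31, m)}

{(1, n), (31, m)}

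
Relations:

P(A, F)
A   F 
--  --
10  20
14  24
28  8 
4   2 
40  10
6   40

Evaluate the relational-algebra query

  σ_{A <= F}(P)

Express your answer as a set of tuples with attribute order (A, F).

{(10, 20), (14, 24), (6, 40)}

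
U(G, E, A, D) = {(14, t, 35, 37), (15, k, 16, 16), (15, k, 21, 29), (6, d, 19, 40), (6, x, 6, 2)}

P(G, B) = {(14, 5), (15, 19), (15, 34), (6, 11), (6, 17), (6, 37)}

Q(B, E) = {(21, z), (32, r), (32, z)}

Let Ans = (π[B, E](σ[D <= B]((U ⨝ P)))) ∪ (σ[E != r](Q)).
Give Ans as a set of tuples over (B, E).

Natural join on G: {(14, t, 35, 37, 5), (15, k, 16, 16, 19), (15, k, 16, 16, 34), (15, k, 21, 29, 19), (15, k, 21, 29, 34), (6, d, 19, 40, 11), (6, d, 19, 40, 17), (6, d, 19, 40, 37), (6, x, 6, 2, 11), (6, x, 6, 2, 17), (6, x, 6, 2, 37)}
Selection D <= B: {(15, k, 16, 16, 19), (15, k, 16, 16, 34), (15, k, 21, 29, 34), (6, x, 6, 2, 11), (6, x, 6, 2, 17), (6, x, 6, 2, 37)}
Keep only column(s) B, E (1 duplicate(s) eliminated): {(11, x), (17, x), (19, k), (34, k), (37, x)}
Selection E != r: {(21, z), (32, z)}
Union: {(11, x), (17, x), (19, k), (34, k), (37, x)} with {(21, z), (32, z)} → {(11, x), (17, x), (19, k), (21, z), (32, z), (34, k), (37, x)}

{(11, x), (17, x), (19, k), (21, z), (32, z), (34, k), (37, x)}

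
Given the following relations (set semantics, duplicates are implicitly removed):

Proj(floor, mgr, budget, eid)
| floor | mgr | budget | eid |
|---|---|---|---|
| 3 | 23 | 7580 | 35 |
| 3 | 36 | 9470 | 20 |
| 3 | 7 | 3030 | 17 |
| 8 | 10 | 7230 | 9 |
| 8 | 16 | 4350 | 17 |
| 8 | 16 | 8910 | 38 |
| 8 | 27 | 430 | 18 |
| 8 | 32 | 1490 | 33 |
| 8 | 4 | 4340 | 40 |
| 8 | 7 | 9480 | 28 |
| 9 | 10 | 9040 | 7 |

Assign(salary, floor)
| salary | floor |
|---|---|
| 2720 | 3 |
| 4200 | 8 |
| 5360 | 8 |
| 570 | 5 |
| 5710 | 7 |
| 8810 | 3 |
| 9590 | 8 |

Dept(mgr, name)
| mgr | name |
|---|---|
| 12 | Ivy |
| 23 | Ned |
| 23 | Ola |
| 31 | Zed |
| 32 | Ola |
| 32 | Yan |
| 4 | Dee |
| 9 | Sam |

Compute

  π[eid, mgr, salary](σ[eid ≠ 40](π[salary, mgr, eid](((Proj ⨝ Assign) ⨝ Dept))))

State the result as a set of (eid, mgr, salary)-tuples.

{(33, 32, 4200), (33, 32, 5360), (33, 32, 9590), (35, 23, 2720), (35, 23, 8810)}

Natural join on floor: {(3, 23, 7580, 35, 2720), (3, 23, 7580, 35, 8810), (3, 36, 9470, 20, 2720), (3, 36, 9470, 20, 8810), (3, 7, 3030, 17, 2720), (3, 7, 3030, 17, 8810), (8, 10, 7230, 9, 4200), (8, 10, 7230, 9, 5360), (8, 10, 7230, 9, 9590), (8, 16, 4350, 17, 4200), (8, 16, 4350, 17, 5360), (8, 16, 4350, 17, 9590), (8, 16, 8910, 38, 4200), (8, 16, 8910, 38, 5360), (8, 16, 8910, 38, 9590), (8, 27, 430, 18, 4200), (8, 27, 430, 18, 5360), (8, 27, 430, 18, 9590), (8, 32, 1490, 33, 4200), (8, 32, 1490, 33, 5360), (8, 32, 1490, 33, 9590), (8, 4, 4340, 40, 4200), (8, 4, 4340, 40, 5360), (8, 4, 4340, 40, 9590), (8, 7, 9480, 28, 4200), (8, 7, 9480, 28, 5360), (8, 7, 9480, 28, 9590)}
Natural join on mgr: {(3, 23, 7580, 35, 2720, Ned), (3, 23, 7580, 35, 2720, Ola), (3, 23, 7580, 35, 8810, Ned), (3, 23, 7580, 35, 8810, Ola), (8, 32, 1490, 33, 4200, Ola), (8, 32, 1490, 33, 4200, Yan), (8, 32, 1490, 33, 5360, Ola), (8, 32, 1490, 33, 5360, Yan), (8, 32, 1490, 33, 9590, Ola), (8, 32, 1490, 33, 9590, Yan), (8, 4, 4340, 40, 4200, Dee), (8, 4, 4340, 40, 5360, Dee), (8, 4, 4340, 40, 9590, Dee)}
Keep only column(s) salary, mgr, eid (5 duplicate(s) eliminated): {(2720, 23, 35), (4200, 32, 33), (4200, 4, 40), (5360, 32, 33), (5360, 4, 40), (8810, 23, 35), (9590, 32, 33), (9590, 4, 40)}
Apply σ_{eid ≠ 40}; surviving tuples: {(2720, 23, 35), (4200, 32, 33), (5360, 32, 33), (8810, 23, 35), (9590, 32, 33)}
Keep only column(s) eid, mgr, salary: {(33, 32, 4200), (33, 32, 5360), (33, 32, 9590), (35, 23, 2720), (35, 23, 8810)}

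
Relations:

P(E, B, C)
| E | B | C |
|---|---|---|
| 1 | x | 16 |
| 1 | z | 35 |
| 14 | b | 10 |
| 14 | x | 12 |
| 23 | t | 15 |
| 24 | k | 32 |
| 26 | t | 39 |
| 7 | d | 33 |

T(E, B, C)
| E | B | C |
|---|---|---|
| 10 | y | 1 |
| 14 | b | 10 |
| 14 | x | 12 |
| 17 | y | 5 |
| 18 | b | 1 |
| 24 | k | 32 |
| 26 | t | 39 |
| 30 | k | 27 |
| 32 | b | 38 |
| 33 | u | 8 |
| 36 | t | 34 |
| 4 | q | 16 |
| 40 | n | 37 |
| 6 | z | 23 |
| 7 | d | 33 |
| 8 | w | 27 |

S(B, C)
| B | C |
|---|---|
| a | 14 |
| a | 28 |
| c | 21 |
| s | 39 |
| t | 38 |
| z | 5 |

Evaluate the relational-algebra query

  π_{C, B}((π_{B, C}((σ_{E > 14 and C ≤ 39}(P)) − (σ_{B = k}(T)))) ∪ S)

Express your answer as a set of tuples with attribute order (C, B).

Apply σ_{E > 14 and C ≤ 39}; surviving tuples: {(23, t, 15), (24, k, 32), (26, t, 39)}
Apply σ_{B = k}; surviving tuples: {(24, k, 32), (30, k, 27)}
Difference: {(23, t, 15), (24, k, 32), (26, t, 39)} with {(24, k, 32), (30, k, 27)} → {(23, t, 15), (26, t, 39)}
Projecting to B, C: {(t, 15), (t, 39)}
Union: {(t, 15), (t, 39)} with {(a, 14), (a, 28), (c, 21), (s, 39), (t, 38), (z, 5)} → {(a, 14), (a, 28), (c, 21), (s, 39), (t, 15), (t, 38), (t, 39), (z, 5)}
Projecting to C, B: {(14, a), (15, t), (21, c), (28, a), (38, t), (39, s), (39, t), (5, z)}

{(14, a), (15, t), (21, c), (28, a), (38, t), (39, s), (39, t), (5, z)}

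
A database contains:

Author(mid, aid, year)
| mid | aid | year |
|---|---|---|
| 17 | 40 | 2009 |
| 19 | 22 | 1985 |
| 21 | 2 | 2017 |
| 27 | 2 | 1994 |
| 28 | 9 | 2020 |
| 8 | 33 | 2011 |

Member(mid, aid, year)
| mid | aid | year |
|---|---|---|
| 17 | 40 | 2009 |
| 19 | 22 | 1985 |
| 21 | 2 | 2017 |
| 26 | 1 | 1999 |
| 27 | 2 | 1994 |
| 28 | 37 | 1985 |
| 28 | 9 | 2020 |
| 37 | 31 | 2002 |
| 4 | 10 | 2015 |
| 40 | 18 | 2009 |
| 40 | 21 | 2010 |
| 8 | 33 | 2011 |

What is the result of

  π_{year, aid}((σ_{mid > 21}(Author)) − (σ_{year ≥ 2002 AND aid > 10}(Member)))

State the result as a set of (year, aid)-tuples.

Apply σ_{mid > 21}; surviving tuples: {(27, 2, 1994), (28, 9, 2020)}
Apply σ_{year ≥ 2002 AND aid > 10}; surviving tuples: {(17, 40, 2009), (37, 31, 2002), (40, 18, 2009), (40, 21, 2010), (8, 33, 2011)}
Difference: {(27, 2, 1994), (28, 9, 2020)} with {(17, 40, 2009), (37, 31, 2002), (40, 18, 2009), (40, 21, 2010), (8, 33, 2011)} → {(27, 2, 1994), (28, 9, 2020)}
Projecting to year, aid: {(1994, 2), (2020, 9)}

{(1994, 2), (2020, 9)}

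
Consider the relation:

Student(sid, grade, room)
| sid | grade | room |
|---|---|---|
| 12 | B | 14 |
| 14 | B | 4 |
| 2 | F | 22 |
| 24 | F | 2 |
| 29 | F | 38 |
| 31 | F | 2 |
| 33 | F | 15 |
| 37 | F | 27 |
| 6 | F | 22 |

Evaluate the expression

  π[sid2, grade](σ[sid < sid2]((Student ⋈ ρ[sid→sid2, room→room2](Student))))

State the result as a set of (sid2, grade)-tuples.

ρ[sid→sid2, room→room2]: schema becomes (sid2, grade, room2); tuples unchanged.
Natural join on grade: {(12, B, 14, 12, 14), (12, B, 14, 14, 4), (14, B, 4, 12, 14), (14, B, 4, 14, 4), (2, F, 22, 2, 22), (2, F, 22, 24, 2), (2, F, 22, 29, 38), (2, F, 22, 31, 2), (2, F, 22, 33, 15), (2, F, 22, 37, 27), (2, F, 22, 6, 22), (24, F, 2, 2, 22), (24, F, 2, 24, 2), (24, F, 2, 29, 38), (24, F, 2, 31, 2), (24, F, 2, 33, 15), (24, F, 2, 37, 27), (24, F, 2, 6, 22), (29, F, 38, 2, 22), (29, F, 38, 24, 2), (29, F, 38, 29, 38), (29, F, 38, 31, 2), (29, F, 38, 33, 15), (29, F, 38, 37, 27), (29, F, 38, 6, 22), (31, F, 2, 2, 22), (31, F, 2, 24, 2), (31, F, 2, 29, 38), (31, F, 2, 31, 2), (31, F, 2, 33, 15), (31, F, 2, 37, 27), (31, F, 2, 6, 22), (33, F, 15, 2, 22), (33, F, 15, 24, 2), (33, F, 15, 29, 38), (33, F, 15, 31, 2), (33, F, 15, 33, 15), (33, F, 15, 37, 27), (33, F, 15, 6, 22), (37, F, 27, 2, 22), (37, F, 27, 24, 2), (37, F, 27, 29, 38), (37, F, 27, 31, 2), (37, F, 27, 33, 15), (37, F, 27, 37, 27), (37, F, 27, 6, 22), (6, F, 22, 2, 22), (6, F, 22, 24, 2), (6, F, 22, 29, 38), (6, F, 22, 31, 2), (6, F, 22, 33, 15), (6, F, 22, 37, 27), (6, F, 22, 6, 22)}
Filtering on sid < sid2 leaves {(12, B, 14, 14, 4), (2, F, 22, 24, 2), (2, F, 22, 29, 38), (2, F, 22, 31, 2), (2, F, 22, 33, 15), (2, F, 22, 37, 27), (2, F, 22, 6, 22), (24, F, 2, 29, 38), (24, F, 2, 31, 2), (24, F, 2, 33, 15), (24, F, 2, 37, 27), (29, F, 38, 31, 2), (29, F, 38, 33, 15), (29, F, 38, 37, 27), (31, F, 2, 33, 15), (31, F, 2, 37, 27), (33, F, 15, 37, 27), (6, F, 22, 24, 2), (6, F, 22, 29, 38), (6, F, 22, 31, 2), (6, F, 22, 33, 15), (6, F, 22, 37, 27)}.
Keep only column(s) sid2, grade (15 duplicate(s) eliminated): {(14, B), (24, F), (29, F), (31, F), (33, F), (37, F), (6, F)}

{(14, B), (24, F), (29, F), (31, F), (33, F), (37, F), (6, F)}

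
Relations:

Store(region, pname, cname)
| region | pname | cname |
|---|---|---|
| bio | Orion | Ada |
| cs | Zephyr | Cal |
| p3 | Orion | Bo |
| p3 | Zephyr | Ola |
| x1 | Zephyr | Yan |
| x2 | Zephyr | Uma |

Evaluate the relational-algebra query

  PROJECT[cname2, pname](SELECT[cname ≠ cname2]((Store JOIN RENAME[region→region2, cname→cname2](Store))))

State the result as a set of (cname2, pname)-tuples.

{(Ada, Orion), (Bo, Orion), (Cal, Zephyr), (Ola, Zephyr), (Uma, Zephyr), (Yan, Zephyr)}

ρ[region→region2, cname→cname2]: schema becomes (region2, pname, cname2); tuples unchanged.
Store ⋈ RENAME[region→region2, cname→cname2](Store) (natural join on pname): {(bio, Orion, Ada, bio, Ada), (bio, Orion, Ada, p3, Bo), (cs, Zephyr, Cal, cs, Cal), (cs, Zephyr, Cal, p3, Ola), (cs, Zephyr, Cal, x1, Yan), (cs, Zephyr, Cal, x2, Uma), (p3, Orion, Bo, bio, Ada), (p3, Orion, Bo, p3, Bo), (p3, Zephyr, Ola, cs, Cal), (p3, Zephyr, Ola, p3, Ola), (p3, Zephyr, Ola, x1, Yan), (p3, Zephyr, Ola, x2, Uma), (x1, Zephyr, Yan, cs, Cal), (x1, Zephyr, Yan, p3, Ola), (x1, Zephyr, Yan, x1, Yan), (x1, Zephyr, Yan, x2, Uma), (x2, Zephyr, Uma, cs, Cal), (x2, Zephyr, Uma, p3, Ola), (x2, Zephyr, Uma, x1, Yan), (x2, Zephyr, Uma, x2, Uma)}
σ[cname ≠ cname2]: keep tuples satisfying cname ≠ cname2 → {(bio, Orion, Ada, p3, Bo), (cs, Zephyr, Cal, p3, Ola), (cs, Zephyr, Cal, x1, Yan), (cs, Zephyr, Cal, x2, Uma), (p3, Orion, Bo, bio, Ada), (p3, Zephyr, Ola, cs, Cal), (p3, Zephyr, Ola, x1, Yan), (p3, Zephyr, Ola, x2, Uma), (x1, Zephyr, Yan, cs, Cal), (x1, Zephyr, Yan, p3, Ola), (x1, Zephyr, Yan, x2, Uma), (x2, Zephyr, Uma, cs, Cal), (x2, Zephyr, Uma, p3, Ola), (x2, Zephyr, Uma, x1, Yan)}
Keep only column(s) cname2, pname (8 duplicate(s) eliminated): {(Ada, Orion), (Bo, Orion), (Cal, Zephyr), (Ola, Zephyr), (Uma, Zephyr), (Yan, Zephyr)}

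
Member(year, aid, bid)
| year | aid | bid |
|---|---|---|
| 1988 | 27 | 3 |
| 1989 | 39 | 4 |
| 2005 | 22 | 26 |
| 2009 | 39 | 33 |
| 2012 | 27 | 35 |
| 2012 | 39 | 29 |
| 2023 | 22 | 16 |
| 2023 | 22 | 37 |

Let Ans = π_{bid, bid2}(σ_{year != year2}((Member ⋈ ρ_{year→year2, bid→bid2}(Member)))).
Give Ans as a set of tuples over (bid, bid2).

ρ[year→year2, bid→bid2]: schema becomes (year2, aid, bid2); tuples unchanged.
Joining Member and ρ_{year→year2, bid→bid2}(Member) on aid yields {(1988, 27, 3, 1988, 3), (1988, 27, 3, 2012, 35), (1989, 39, 4, 1989, 4), (1989, 39, 4, 2009, 33), (1989, 39, 4, 2012, 29), (2005, 22, 26, 2005, 26), (2005, 22, 26, 2023, 16), (2005, 22, 26, 2023, 37), (2009, 39, 33, 1989, 4), (2009, 39, 33, 2009, 33), (2009, 39, 33, 2012, 29), (2012, 27, 35, 1988, 3), (2012, 27, 35, 2012, 35), (2012, 39, 29, 1989, 4), (2012, 39, 29, 2009, 33), (2012, 39, 29, 2012, 29), (2023, 22, 16, 2005, 26), (2023, 22, 16, 2023, 16), (2023, 22, 16, 2023, 37), (2023, 22, 37, 2005, 26), (2023, 22, 37, 2023, 16), (2023, 22, 37, 2023, 37)}.
σ[year != year2]: keep tuples satisfying year != year2 → {(1988, 27, 3, 2012, 35), (1989, 39, 4, 2009, 33), (1989, 39, 4, 2012, 29), (2005, 22, 26, 2023, 16), (2005, 22, 26, 2023, 37), (2009, 39, 33, 1989, 4), (2009, 39, 33, 2012, 29), (2012, 27, 35, 1988, 3), (2012, 39, 29, 1989, 4), (2012, 39, 29, 2009, 33), (2023, 22, 16, 2005, 26), (2023, 22, 37, 2005, 26)}
π_{bid, bid2} gives {(16, 26), (26, 16), (26, 37), (29, 33), (29, 4), (3, 35), (33, 29), (33, 4), (35, 3), (37, 26), (4, 29), (4, 33)}.

{(16, 26), (26, 16), (26, 37), (29, 33), (29, 4), (3, 35), (33, 29), (33, 4), (35, 3), (37, 26), (4, 29), (4, 33)}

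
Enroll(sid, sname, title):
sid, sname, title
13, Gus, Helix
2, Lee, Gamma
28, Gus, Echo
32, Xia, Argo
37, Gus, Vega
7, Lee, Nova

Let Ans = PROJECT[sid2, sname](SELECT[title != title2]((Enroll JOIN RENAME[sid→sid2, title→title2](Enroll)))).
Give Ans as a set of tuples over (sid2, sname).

{(13, Gus), (2, Lee), (28, Gus), (37, Gus), (7, Lee)}

ρ[sid→sid2, title→title2]: schema becomes (sid2, sname, title2); tuples unchanged.
Joining Enroll and RENAME[sid→sid2, title→title2](Enroll) on sname yields {(13, Gus, Helix, 13, Helix), (13, Gus, Helix, 28, Echo), (13, Gus, Helix, 37, Vega), (2, Lee, Gamma, 2, Gamma), (2, Lee, Gamma, 7, Nova), (28, Gus, Echo, 13, Helix), (28, Gus, Echo, 28, Echo), (28, Gus, Echo, 37, Vega), (32, Xia, Argo, 32, Argo), (37, Gus, Vega, 13, Helix), (37, Gus, Vega, 28, Echo), (37, Gus, Vega, 37, Vega), (7, Lee, Nova, 2, Gamma), (7, Lee, Nova, 7, Nova)}.
σ[title != title2]: keep tuples satisfying title != title2 → {(13, Gus, Helix, 28, Echo), (13, Gus, Helix, 37, Vega), (2, Lee, Gamma, 7, Nova), (28, Gus, Echo, 13, Helix), (28, Gus, Echo, 37, Vega), (37, Gus, Vega, 13, Helix), (37, Gus, Vega, 28, Echo), (7, Lee, Nova, 2, Gamma)}
π[sid2, sname]: project onto (sid2, sname) (3 duplicate(s) eliminated) → {(13, Gus), (2, Lee), (28, Gus), (37, Gus), (7, Lee)}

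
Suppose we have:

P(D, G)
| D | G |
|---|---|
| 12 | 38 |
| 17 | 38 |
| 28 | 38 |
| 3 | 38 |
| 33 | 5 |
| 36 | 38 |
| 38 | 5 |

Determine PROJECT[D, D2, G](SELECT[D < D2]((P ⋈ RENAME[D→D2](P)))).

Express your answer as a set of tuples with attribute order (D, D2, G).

{(12, 17, 38), (12, 28, 38), (12, 36, 38), (17, 28, 38), (17, 36, 38), (28, 36, 38), (3, 12, 38), (3, 17, 38), (3, 28, 38), (3, 36, 38), (33, 38, 5)}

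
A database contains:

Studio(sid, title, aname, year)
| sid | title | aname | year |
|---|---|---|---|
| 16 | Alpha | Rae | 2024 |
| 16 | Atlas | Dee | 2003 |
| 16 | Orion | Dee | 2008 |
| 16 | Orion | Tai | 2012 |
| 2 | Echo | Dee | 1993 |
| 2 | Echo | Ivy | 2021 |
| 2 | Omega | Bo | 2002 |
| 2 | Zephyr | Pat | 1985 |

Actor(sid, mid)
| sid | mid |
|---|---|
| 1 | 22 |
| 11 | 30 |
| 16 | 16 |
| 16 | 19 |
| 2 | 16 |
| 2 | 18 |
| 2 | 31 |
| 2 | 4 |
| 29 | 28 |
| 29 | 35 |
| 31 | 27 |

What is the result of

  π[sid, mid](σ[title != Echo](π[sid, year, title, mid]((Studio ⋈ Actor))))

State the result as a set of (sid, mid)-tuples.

{(16, 16), (16, 19), (2, 16), (2, 18), (2, 31), (2, 4)}

Studio ⋈ Actor (natural join on sid): {(16, Alpha, Rae, 2024, 16), (16, Alpha, Rae, 2024, 19), (16, Atlas, Dee, 2003, 16), (16, Atlas, Dee, 2003, 19), (16, Orion, Dee, 2008, 16), (16, Orion, Dee, 2008, 19), (16, Orion, Tai, 2012, 16), (16, Orion, Tai, 2012, 19), (2, Echo, Dee, 1993, 16), (2, Echo, Dee, 1993, 18), (2, Echo, Dee, 1993, 31), (2, Echo, Dee, 1993, 4), (2, Echo, Ivy, 2021, 16), (2, Echo, Ivy, 2021, 18), (2, Echo, Ivy, 2021, 31), (2, Echo, Ivy, 2021, 4), (2, Omega, Bo, 2002, 16), (2, Omega, Bo, 2002, 18), (2, Omega, Bo, 2002, 31), (2, Omega, Bo, 2002, 4), (2, Zephyr, Pat, 1985, 16), (2, Zephyr, Pat, 1985, 18), (2, Zephyr, Pat, 1985, 31), (2, Zephyr, Pat, 1985, 4)}
Keep only column(s) sid, year, title, mid: {(16, 2003, Atlas, 16), (16, 2003, Atlas, 19), (16, 2008, Orion, 16), (16, 2008, Orion, 19), (16, 2012, Orion, 16), (16, 2012, Orion, 19), (16, 2024, Alpha, 16), (16, 2024, Alpha, 19), (2, 1985, Zephyr, 16), (2, 1985, Zephyr, 18), (2, 1985, Zephyr, 31), (2, 1985, Zephyr, 4), (2, 1993, Echo, 16), (2, 1993, Echo, 18), (2, 1993, Echo, 31), (2, 1993, Echo, 4), (2, 2002, Omega, 16), (2, 2002, Omega, 18), (2, 2002, Omega, 31), (2, 2002, Omega, 4), (2, 2021, Echo, 16), (2, 2021, Echo, 18), (2, 2021, Echo, 31), (2, 2021, Echo, 4)}
Filtering on title != Echo leaves {(16, 2003, Atlas, 16), (16, 2003, Atlas, 19), (16, 2008, Orion, 16), (16, 2008, Orion, 19), (16, 2012, Orion, 16), (16, 2012, Orion, 19), (16, 2024, Alpha, 16), (16, 2024, Alpha, 19), (2, 1985, Zephyr, 16), (2, 1985, Zephyr, 18), (2, 1985, Zephyr, 31), (2, 1985, Zephyr, 4), (2, 2002, Omega, 16), (2, 2002, Omega, 18), (2, 2002, Omega, 31), (2, 2002, Omega, 4)}.
Keep only column(s) sid, mid (10 duplicate(s) eliminated): {(16, 16), (16, 19), (2, 16), (2, 18), (2, 31), (2, 4)}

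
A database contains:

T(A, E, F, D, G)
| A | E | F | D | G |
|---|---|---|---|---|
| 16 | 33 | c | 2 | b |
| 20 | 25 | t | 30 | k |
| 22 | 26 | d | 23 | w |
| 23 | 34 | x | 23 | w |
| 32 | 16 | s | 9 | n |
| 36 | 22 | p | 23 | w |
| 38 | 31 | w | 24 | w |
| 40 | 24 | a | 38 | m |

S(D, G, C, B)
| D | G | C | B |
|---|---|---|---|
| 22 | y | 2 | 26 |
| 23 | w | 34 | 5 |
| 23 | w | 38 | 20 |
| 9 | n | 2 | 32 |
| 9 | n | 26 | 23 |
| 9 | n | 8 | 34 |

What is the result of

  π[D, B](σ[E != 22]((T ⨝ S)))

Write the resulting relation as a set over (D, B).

T ⋈ S (natural join on D, G): {(22, 26, d, 23, w, 34, 5), (22, 26, d, 23, w, 38, 20), (23, 34, x, 23, w, 34, 5), (23, 34, x, 23, w, 38, 20), (32, 16, s, 9, n, 2, 32), (32, 16, s, 9, n, 26, 23), (32, 16, s, 9, n, 8, 34), (36, 22, p, 23, w, 34, 5), (36, 22, p, 23, w, 38, 20)}
Selection E != 22: {(22, 26, d, 23, w, 34, 5), (22, 26, d, 23, w, 38, 20), (23, 34, x, 23, w, 34, 5), (23, 34, x, 23, w, 38, 20), (32, 16, s, 9, n, 2, 32), (32, 16, s, 9, n, 26, 23), (32, 16, s, 9, n, 8, 34)}
Keep only column(s) D, B (2 duplicate(s) eliminated): {(23, 20), (23, 5), (9, 23), (9, 32), (9, 34)}

{(23, 20), (23, 5), (9, 23), (9, 32), (9, 34)}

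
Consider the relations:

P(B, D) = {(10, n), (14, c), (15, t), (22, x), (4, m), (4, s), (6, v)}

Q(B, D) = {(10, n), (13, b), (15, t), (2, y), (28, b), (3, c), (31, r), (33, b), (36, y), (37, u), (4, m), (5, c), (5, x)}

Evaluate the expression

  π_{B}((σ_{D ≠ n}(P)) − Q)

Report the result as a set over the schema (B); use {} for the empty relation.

{14, 22, 4, 6}

σ[D ≠ n]: keep tuples satisfying D ≠ n → {(14, c), (15, t), (22, x), (4, m), (4, s), (6, v)}
Set difference of the two operands is {(14, c), (22, x), (4, s), (6, v)}.
π_{B} gives {14, 22, 4, 6}.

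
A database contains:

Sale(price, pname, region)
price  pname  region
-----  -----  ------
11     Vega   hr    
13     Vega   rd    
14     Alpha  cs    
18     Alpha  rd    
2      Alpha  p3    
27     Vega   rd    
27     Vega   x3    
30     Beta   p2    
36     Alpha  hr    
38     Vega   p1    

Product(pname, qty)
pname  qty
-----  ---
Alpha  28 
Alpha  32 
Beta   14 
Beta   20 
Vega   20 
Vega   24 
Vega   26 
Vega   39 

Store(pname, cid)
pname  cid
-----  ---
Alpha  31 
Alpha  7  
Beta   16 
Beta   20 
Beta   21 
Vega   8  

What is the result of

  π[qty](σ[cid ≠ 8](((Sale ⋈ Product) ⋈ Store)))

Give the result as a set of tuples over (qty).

Joining Sale and Product on pname yields {(11, Vega, hr, 20), (11, Vega, hr, 24), (11, Vega, hr, 26), (11, Vega, hr, 39), (13, Vega, rd, 20), (13, Vega, rd, 24), (13, Vega, rd, 26), (13, Vega, rd, 39), (14, Alpha, cs, 28), (14, Alpha, cs, 32), (18, Alpha, rd, 28), (18, Alpha, rd, 32), (2, Alpha, p3, 28), (2, Alpha, p3, 32), (27, Vega, rd, 20), (27, Vega, rd, 24), (27, Vega, rd, 26), (27, Vega, rd, 39), (27, Vega, x3, 20), (27, Vega, x3, 24), (27, Vega, x3, 26), (27, Vega, x3, 39), (30, Beta, p2, 14), (30, Beta, p2, 20), (36, Alpha, hr, 28), (36, Alpha, hr, 32), (38, Vega, p1, 20), (38, Vega, p1, 24), (38, Vega, p1, 26), (38, Vega, p1, 39)}.
Joining (Sale ⋈ Product) and Store on pname yields {(11, Vega, hr, 20, 8), (11, Vega, hr, 24, 8), (11, Vega, hr, 26, 8), (11, Vega, hr, 39, 8), (13, Vega, rd, 20, 8), (13, Vega, rd, 24, 8), (13, Vega, rd, 26, 8), (13, Vega, rd, 39, 8), (14, Alpha, cs, 28, 31), (14, Alpha, cs, 28, 7), (14, Alpha, cs, 32, 31), (14, Alpha, cs, 32, 7), (18, Alpha, rd, 28, 31), (18, Alpha, rd, 28, 7), (18, Alpha, rd, 32, 31), (18, Alpha, rd, 32, 7), (2, Alpha, p3, 28, 31), (2, Alpha, p3, 28, 7), (2, Alpha, p3, 32, 31), (2, Alpha, p3, 32, 7), (27, Vega, rd, 20, 8), (27, Vega, rd, 24, 8), (27, Vega, rd, 26, 8), (27, Vega, rd, 39, 8), (27, Vega, x3, 20, 8), (27, Vega, x3, 24, 8), (27, Vega, x3, 26, 8), (27, Vega, x3, 39, 8), (30, Beta, p2, 14, 16), (30, Beta, p2, 14, 20), (30, Beta, p2, 14, 21), (30, Beta, p2, 20, 16), (30, Beta, p2, 20, 20), (30, Beta, p2, 20, 21), (36, Alpha, hr, 28, 31), (36, Alpha, hr, 28, 7), (36, Alpha, hr, 32, 31), (36, Alpha, hr, 32, 7), (38, Vega, p1, 20, 8), (38, Vega, p1, 24, 8), (38, Vega, p1, 26, 8), (38, Vega, p1, 39, 8)}.
σ[cid ≠ 8]: keep tuples satisfying cid ≠ 8 → {(14, Alpha, cs, 28, 31), (14, Alpha, cs, 28, 7), (14, Alpha, cs, 32, 31), (14, Alpha, cs, 32, 7), (18, Alpha, rd, 28, 31), (18, Alpha, rd, 28, 7), (18, Alpha, rd, 32, 31), (18, Alpha, rd, 32, 7), (2, Alpha, p3, 28, 31), (2, Alpha, p3, 28, 7), (2, Alpha, p3, 32, 31), (2, Alpha, p3, 32, 7), (30, Beta, p2, 14, 16), (30, Beta, p2, 14, 20), (30, Beta, p2, 14, 21), (30, Beta, p2, 20, 16), (30, Beta, p2, 20, 20), (30, Beta, p2, 20, 21), (36, Alpha, hr, 28, 31), (36, Alpha, hr, 28, 7), (36, Alpha, hr, 32, 31), (36, Alpha, hr, 32, 7)}
π[qty]: project onto (qty) (18 duplicate(s) eliminated) → {14, 20, 28, 32}

{14, 20, 28, 32}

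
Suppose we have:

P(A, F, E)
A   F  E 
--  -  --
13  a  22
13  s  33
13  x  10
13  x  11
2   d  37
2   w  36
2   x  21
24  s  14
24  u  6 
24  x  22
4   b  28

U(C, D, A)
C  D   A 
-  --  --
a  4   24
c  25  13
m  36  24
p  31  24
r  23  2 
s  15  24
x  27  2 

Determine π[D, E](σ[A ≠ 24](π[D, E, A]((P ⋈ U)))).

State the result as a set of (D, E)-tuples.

{(23, 21), (23, 36), (23, 37), (25, 10), (25, 11), (25, 22), (25, 33), (27, 21), (27, 36), (27, 37)}

P ⋈ U (natural join on A): {(13, a, 22, c, 25), (13, s, 33, c, 25), (13, x, 10, c, 25), (13, x, 11, c, 25), (2, d, 37, r, 23), (2, d, 37, x, 27), (2, w, 36, r, 23), (2, w, 36, x, 27), (2, x, 21, r, 23), (2, x, 21, x, 27), (24, s, 14, a, 4), (24, s, 14, m, 36), (24, s, 14, p, 31), (24, s, 14, s, 15), (24, u, 6, a, 4), (24, u, 6, m, 36), (24, u, 6, p, 31), (24, u, 6, s, 15), (24, x, 22, a, 4), (24, x, 22, m, 36), (24, x, 22, p, 31), (24, x, 22, s, 15)}
Projecting to D, E, A: {(15, 14, 24), (15, 22, 24), (15, 6, 24), (23, 21, 2), (23, 36, 2), (23, 37, 2), (25, 10, 13), (25, 11, 13), (25, 22, 13), (25, 33, 13), (27, 21, 2), (27, 36, 2), (27, 37, 2), (31, 14, 24), (31, 22, 24), (31, 6, 24), (36, 14, 24), (36, 22, 24), (36, 6, 24), (4, 14, 24), (4, 22, 24), (4, 6, 24)}
Filtering on A ≠ 24 leaves {(23, 21, 2), (23, 36, 2), (23, 37, 2), (25, 10, 13), (25, 11, 13), (25, 22, 13), (25, 33, 13), (27, 21, 2), (27, 36, 2), (27, 37, 2)}.
Projecting to D, E: {(23, 21), (23, 36), (23, 37), (25, 10), (25, 11), (25, 22), (25, 33), (27, 21), (27, 36), (27, 37)}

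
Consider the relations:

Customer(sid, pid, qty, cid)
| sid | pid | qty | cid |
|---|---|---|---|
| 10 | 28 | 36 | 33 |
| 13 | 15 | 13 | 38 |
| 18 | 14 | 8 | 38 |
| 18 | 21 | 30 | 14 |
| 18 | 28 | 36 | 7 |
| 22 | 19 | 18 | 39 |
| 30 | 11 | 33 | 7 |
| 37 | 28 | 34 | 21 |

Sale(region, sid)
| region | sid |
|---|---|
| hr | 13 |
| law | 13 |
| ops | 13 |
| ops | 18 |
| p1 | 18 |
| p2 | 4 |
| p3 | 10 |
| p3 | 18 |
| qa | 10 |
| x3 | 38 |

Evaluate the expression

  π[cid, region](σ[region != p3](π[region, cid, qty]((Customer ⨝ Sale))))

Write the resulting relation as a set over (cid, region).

{(14, ops), (14, p1), (33, qa), (38, hr), (38, law), (38, ops), (38, p1), (7, ops), (7, p1)}

Natural join on sid: {(10, 28, 36, 33, p3), (10, 28, 36, 33, qa), (13, 15, 13, 38, hr), (13, 15, 13, 38, law), (13, 15, 13, 38, ops), (18, 14, 8, 38, ops), (18, 14, 8, 38, p1), (18, 14, 8, 38, p3), (18, 21, 30, 14, ops), (18, 21, 30, 14, p1), (18, 21, 30, 14, p3), (18, 28, 36, 7, ops), (18, 28, 36, 7, p1), (18, 28, 36, 7, p3)}
π_{region, cid, qty} gives {(hr, 38, 13), (law, 38, 13), (ops, 14, 30), (ops, 38, 13), (ops, 38, 8), (ops, 7, 36), (p1, 14, 30), (p1, 38, 8), (p1, 7, 36), (p3, 14, 30), (p3, 33, 36), (p3, 38, 8), (p3, 7, 36), (qa, 33, 36)}.
σ[region != p3]: keep tuples satisfying region != p3 → {(hr, 38, 13), (law, 38, 13), (ops, 14, 30), (ops, 38, 13), (ops, 38, 8), (ops, 7, 36), (p1, 14, 30), (p1, 38, 8), (p1, 7, 36), (qa, 33, 36)}
π_{cid, region} gives {(14, ops), (14, p1), (33, qa), (38, hr), (38, law), (38, ops), (38, p1), (7, ops), (7, p1)} (1 duplicate(s) eliminated).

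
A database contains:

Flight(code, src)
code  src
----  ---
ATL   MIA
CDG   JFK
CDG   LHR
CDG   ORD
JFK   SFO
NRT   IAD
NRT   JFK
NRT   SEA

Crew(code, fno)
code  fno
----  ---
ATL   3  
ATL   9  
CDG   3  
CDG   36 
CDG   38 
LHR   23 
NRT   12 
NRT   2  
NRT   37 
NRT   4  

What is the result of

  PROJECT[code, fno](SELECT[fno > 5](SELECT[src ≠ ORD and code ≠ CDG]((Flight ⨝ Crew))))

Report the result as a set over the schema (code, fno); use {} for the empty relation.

Natural join on code: {(ATL, MIA, 3), (ATL, MIA, 9), (CDG, JFK, 3), (CDG, JFK, 36), (CDG, JFK, 38), (CDG, LHR, 3), (CDG, LHR, 36), (CDG, LHR, 38), (CDG, ORD, 3), (CDG, ORD, 36), (CDG, ORD, 38), (NRT, IAD, 12), (NRT, IAD, 2), (NRT, IAD, 37), (NRT, IAD, 4), (NRT, JFK, 12), (NRT, JFK, 2), (NRT, JFK, 37), (NRT, JFK, 4), (NRT, SEA, 12), (NRT, SEA, 2), (NRT, SEA, 37), (NRT, SEA, 4)}
Apply σ_{src ≠ ORD and code ≠ CDG}; surviving tuples: {(ATL, MIA, 3), (ATL, MIA, 9), (NRT, IAD, 12), (NRT, IAD, 2), (NRT, IAD, 37), (NRT, IAD, 4), (NRT, JFK, 12), (NRT, JFK, 2), (NRT, JFK, 37), (NRT, JFK, 4), (NRT, SEA, 12), (NRT, SEA, 2), (NRT, SEA, 37), (NRT, SEA, 4)}
Apply σ_{fno > 5}; surviving tuples: {(ATL, MIA, 9), (NRT, IAD, 12), (NRT, IAD, 37), (NRT, JFK, 12), (NRT, JFK, 37), (NRT, SEA, 12), (NRT, SEA, 37)}
π_{code, fno} gives {(ATL, 9), (NRT, 12), (NRT, 37)} (4 duplicate(s) eliminated).

{(ATL, 9), (NRT, 12), (NRT, 37)}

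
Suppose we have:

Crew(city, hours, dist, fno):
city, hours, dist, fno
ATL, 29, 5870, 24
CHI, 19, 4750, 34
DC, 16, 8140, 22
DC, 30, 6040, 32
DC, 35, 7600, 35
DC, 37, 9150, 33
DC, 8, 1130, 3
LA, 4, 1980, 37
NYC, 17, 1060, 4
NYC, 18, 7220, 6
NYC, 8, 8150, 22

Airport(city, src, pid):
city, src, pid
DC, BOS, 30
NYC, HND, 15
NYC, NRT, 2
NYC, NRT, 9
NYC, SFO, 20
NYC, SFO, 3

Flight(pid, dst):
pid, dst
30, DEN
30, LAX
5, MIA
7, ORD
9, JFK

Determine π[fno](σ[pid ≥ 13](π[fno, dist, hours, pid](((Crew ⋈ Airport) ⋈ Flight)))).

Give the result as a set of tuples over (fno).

{22, 3, 32, 33, 35}

Crew ⋈ Airport (natural join on city): {(DC, 16, 8140, 22, BOS, 30), (DC, 30, 6040, 32, BOS, 30), (DC, 35, 7600, 35, BOS, 30), (DC, 37, 9150, 33, BOS, 30), (DC, 8, 1130, 3, BOS, 30), (NYC, 17, 1060, 4, HND, 15), (NYC, 17, 1060, 4, NRT, 2), (NYC, 17, 1060, 4, NRT, 9), (NYC, 17, 1060, 4, SFO, 20), (NYC, 17, 1060, 4, SFO, 3), (NYC, 18, 7220, 6, HND, 15), (NYC, 18, 7220, 6, NRT, 2), (NYC, 18, 7220, 6, NRT, 9), (NYC, 18, 7220, 6, SFO, 20), (NYC, 18, 7220, 6, SFO, 3), (NYC, 8, 8150, 22, HND, 15), (NYC, 8, 8150, 22, NRT, 2), (NYC, 8, 8150, 22, NRT, 9), (NYC, 8, 8150, 22, SFO, 20), (NYC, 8, 8150, 22, SFO, 3)}
(Crew ⋈ Airport) ⋈ Flight (natural join on pid): {(DC, 16, 8140, 22, BOS, 30, DEN), (DC, 16, 8140, 22, BOS, 30, LAX), (DC, 30, 6040, 32, BOS, 30, DEN), (DC, 30, 6040, 32, BOS, 30, LAX), (DC, 35, 7600, 35, BOS, 30, DEN), (DC, 35, 7600, 35, BOS, 30, LAX), (DC, 37, 9150, 33, BOS, 30, DEN), (DC, 37, 9150, 33, BOS, 30, LAX), (DC, 8, 1130, 3, BOS, 30, DEN), (DC, 8, 1130, 3, BOS, 30, LAX), (NYC, 17, 1060, 4, NRT, 9, JFK), (NYC, 18, 7220, 6, NRT, 9, JFK), (NYC, 8, 8150, 22, NRT, 9, JFK)}
Projecting to fno, dist, hours, pid (5 duplicate(s) eliminated): {(22, 8140, 16, 30), (22, 8150, 8, 9), (3, 1130, 8, 30), (32, 6040, 30, 30), (33, 9150, 37, 30), (35, 7600, 35, 30), (4, 1060, 17, 9), (6, 7220, 18, 9)}
Filtering on pid ≥ 13 leaves {(22, 8140, 16, 30), (3, 1130, 8, 30), (32, 6040, 30, 30), (33, 9150, 37, 30), (35, 7600, 35, 30)}.
Projecting to fno: {22, 3, 32, 33, 35}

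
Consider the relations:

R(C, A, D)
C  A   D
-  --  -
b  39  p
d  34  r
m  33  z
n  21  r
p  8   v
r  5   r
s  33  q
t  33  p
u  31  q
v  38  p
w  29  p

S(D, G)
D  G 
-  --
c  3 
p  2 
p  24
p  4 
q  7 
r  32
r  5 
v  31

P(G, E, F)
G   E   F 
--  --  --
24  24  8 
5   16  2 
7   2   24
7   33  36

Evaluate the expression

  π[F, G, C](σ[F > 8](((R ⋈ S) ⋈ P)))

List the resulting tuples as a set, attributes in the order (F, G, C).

R ⋈ S (natural join on D): {(b, 39, p, 2), (b, 39, p, 24), (b, 39, p, 4), (d, 34, r, 32), (d, 34, r, 5), (n, 21, r, 32), (n, 21, r, 5), (p, 8, v, 31), (r, 5, r, 32), (r, 5, r, 5), (s, 33, q, 7), (t, 33, p, 2), (t, 33, p, 24), (t, 33, p, 4), (u, 31, q, 7), (v, 38, p, 2), (v, 38, p, 24), (v, 38, p, 4), (w, 29, p, 2), (w, 29, p, 24), (w, 29, p, 4)}
(R ⋈ S) ⋈ P (natural join on G): {(b, 39, p, 24, 24, 8), (d, 34, r, 5, 16, 2), (n, 21, r, 5, 16, 2), (r, 5, r, 5, 16, 2), (s, 33, q, 7, 2, 24), (s, 33, q, 7, 33, 36), (t, 33, p, 24, 24, 8), (u, 31, q, 7, 2, 24), (u, 31, q, 7, 33, 36), (v, 38, p, 24, 24, 8), (w, 29, p, 24, 24, 8)}
Apply σ_{F > 8}; surviving tuples: {(s, 33, q, 7, 2, 24), (s, 33, q, 7, 33, 36), (u, 31, q, 7, 2, 24), (u, 31, q, 7, 33, 36)}
Keep only column(s) F, G, C: {(24, 7, s), (24, 7, u), (36, 7, s), (36, 7, u)}

{(24, 7, s), (24, 7, u), (36, 7, s), (36, 7, u)}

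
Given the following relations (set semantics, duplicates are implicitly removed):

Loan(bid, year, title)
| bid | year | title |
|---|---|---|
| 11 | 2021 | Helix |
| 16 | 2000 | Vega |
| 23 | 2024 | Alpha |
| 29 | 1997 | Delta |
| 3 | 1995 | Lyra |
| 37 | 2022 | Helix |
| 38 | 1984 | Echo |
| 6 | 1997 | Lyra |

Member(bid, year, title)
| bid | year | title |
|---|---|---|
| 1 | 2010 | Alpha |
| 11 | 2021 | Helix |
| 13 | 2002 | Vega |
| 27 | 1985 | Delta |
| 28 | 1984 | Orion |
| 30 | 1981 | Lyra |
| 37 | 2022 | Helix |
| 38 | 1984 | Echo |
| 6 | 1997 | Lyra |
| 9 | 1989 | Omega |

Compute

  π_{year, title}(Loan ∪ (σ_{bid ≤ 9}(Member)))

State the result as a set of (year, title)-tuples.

{(1984, Echo), (1989, Omega), (1995, Lyra), (1997, Delta), (1997, Lyra), (2000, Vega), (2010, Alpha), (2021, Helix), (2022, Helix), (2024, Alpha)}

Apply σ_{bid ≤ 9}; surviving tuples: {(1, 2010, Alpha), (6, 1997, Lyra), (9, 1989, Omega)}
Set union of the two operands is {(1, 2010, Alpha), (11, 2021, Helix), (16, 2000, Vega), (23, 2024, Alpha), (29, 1997, Delta), (3, 1995, Lyra), (37, 2022, Helix), (38, 1984, Echo), (6, 1997, Lyra), (9, 1989, Omega)}.
π[year, title]: project onto (year, title) → {(1984, Echo), (1989, Omega), (1995, Lyra), (1997, Delta), (1997, Lyra), (2000, Vega), (2010, Alpha), (2021, Helix), (2022, Helix), (2024, Alpha)}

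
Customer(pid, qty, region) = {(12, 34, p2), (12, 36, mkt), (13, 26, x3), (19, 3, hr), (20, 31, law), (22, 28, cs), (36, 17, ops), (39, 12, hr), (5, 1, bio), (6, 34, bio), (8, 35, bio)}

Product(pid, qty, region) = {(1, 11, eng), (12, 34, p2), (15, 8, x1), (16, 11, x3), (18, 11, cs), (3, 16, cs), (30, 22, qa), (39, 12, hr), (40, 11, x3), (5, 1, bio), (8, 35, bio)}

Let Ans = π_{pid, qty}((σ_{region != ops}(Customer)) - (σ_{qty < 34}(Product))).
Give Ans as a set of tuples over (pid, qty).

{(12, 34), (12, 36), (13, 26), (19, 3), (20, 31), (22, 28), (6, 34), (8, 35)}

Selection region != ops: {(12, 34, p2), (12, 36, mkt), (13, 26, x3), (19, 3, hr), (20, 31, law), (22, 28, cs), (39, 12, hr), (5, 1, bio), (6, 34, bio), (8, 35, bio)}
Selection qty < 34: {(1, 11, eng), (15, 8, x1), (16, 11, x3), (18, 11, cs), (3, 16, cs), (30, 22, qa), (39, 12, hr), (40, 11, x3), (5, 1, bio)}
Difference: {(12, 34, p2), (12, 36, mkt), (13, 26, x3), (19, 3, hr), (20, 31, law), (22, 28, cs), (39, 12, hr), (5, 1, bio), (6, 34, bio), (8, 35, bio)} with {(1, 11, eng), (15, 8, x1), (16, 11, x3), (18, 11, cs), (3, 16, cs), (30, 22, qa), (39, 12, hr), (40, 11, x3), (5, 1, bio)} → {(12, 34, p2), (12, 36, mkt), (13, 26, x3), (19, 3, hr), (20, 31, law), (22, 28, cs), (6, 34, bio), (8, 35, bio)}
Keep only column(s) pid, qty: {(12, 34), (12, 36), (13, 26), (19, 3), (20, 31), (22, 28), (6, 34), (8, 35)}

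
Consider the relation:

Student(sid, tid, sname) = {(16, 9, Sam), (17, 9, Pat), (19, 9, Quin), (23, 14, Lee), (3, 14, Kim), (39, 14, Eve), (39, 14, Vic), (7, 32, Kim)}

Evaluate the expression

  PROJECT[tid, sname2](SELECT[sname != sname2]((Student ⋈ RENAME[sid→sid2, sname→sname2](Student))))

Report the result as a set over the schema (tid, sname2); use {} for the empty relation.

{(14, Eve), (14, Kim), (14, Lee), (14, Vic), (9, Pat), (9, Quin), (9, Sam)}

ρ[sid→sid2, sname→sname2]: schema becomes (sid2, tid, sname2); tuples unchanged.
Student ⋈ RENAME[sid→sid2, sname→sname2](Student) (natural join on tid): {(16, 9, Sam, 16, Sam), (16, 9, Sam, 17, Pat), (16, 9, Sam, 19, Quin), (17, 9, Pat, 16, Sam), (17, 9, Pat, 17, Pat), (17, 9, Pat, 19, Quin), (19, 9, Quin, 16, Sam), (19, 9, Quin, 17, Pat), (19, 9, Quin, 19, Quin), (23, 14, Lee, 23, Lee), (23, 14, Lee, 3, Kim), (23, 14, Lee, 39, Eve), (23, 14, Lee, 39, Vic), (3, 14, Kim, 23, Lee), (3, 14, Kim, 3, Kim), (3, 14, Kim, 39, Eve), (3, 14, Kim, 39, Vic), (39, 14, Eve, 23, Lee), (39, 14, Eve, 3, Kim), (39, 14, Eve, 39, Eve), (39, 14, Eve, 39, Vic), (39, 14, Vic, 23, Lee), (39, 14, Vic, 3, Kim), (39, 14, Vic, 39, Eve), (39, 14, Vic, 39, Vic), (7, 32, Kim, 7, Kim)}
Filtering on sname != sname2 leaves {(16, 9, Sam, 17, Pat), (16, 9, Sam, 19, Quin), (17, 9, Pat, 16, Sam), (17, 9, Pat, 19, Quin), (19, 9, Quin, 16, Sam), (19, 9, Quin, 17, Pat), (23, 14, Lee, 3, Kim), (23, 14, Lee, 39, Eve), (23, 14, Lee, 39, Vic), (3, 14, Kim, 23, Lee), (3, 14, Kim, 39, Eve), (3, 14, Kim, 39, Vic), (39, 14, Eve, 23, Lee), (39, 14, Eve, 3, Kim), (39, 14, Eve, 39, Vic), (39, 14, Vic, 23, Lee), (39, 14, Vic, 3, Kim), (39, 14, Vic, 39, Eve)}.
Projecting to tid, sname2 (11 duplicate(s) eliminated): {(14, Eve), (14, Kim), (14, Lee), (14, Vic), (9, Pat), (9, Quin), (9, Sam)}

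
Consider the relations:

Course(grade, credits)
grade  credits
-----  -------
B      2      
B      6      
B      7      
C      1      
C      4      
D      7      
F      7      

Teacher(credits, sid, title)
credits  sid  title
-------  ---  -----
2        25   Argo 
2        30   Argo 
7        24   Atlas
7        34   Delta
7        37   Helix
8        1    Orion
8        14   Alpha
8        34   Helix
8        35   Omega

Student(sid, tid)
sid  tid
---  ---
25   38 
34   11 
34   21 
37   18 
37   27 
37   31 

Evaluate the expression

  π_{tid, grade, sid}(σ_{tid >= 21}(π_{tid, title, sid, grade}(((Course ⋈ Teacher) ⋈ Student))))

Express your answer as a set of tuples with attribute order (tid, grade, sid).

Course ⋈ Teacher (natural join on credits): {(B, 2, 25, Argo), (B, 2, 30, Argo), (B, 7, 24, Atlas), (B, 7, 34, Delta), (B, 7, 37, Helix), (D, 7, 24, Atlas), (D, 7, 34, Delta), (D, 7, 37, Helix), (F, 7, 24, Atlas), (F, 7, 34, Delta), (F, 7, 37, Helix)}
(Course ⋈ Teacher) ⋈ Student (natural join on sid): {(B, 2, 25, Argo, 38), (B, 7, 34, Delta, 11), (B, 7, 34, Delta, 21), (B, 7, 37, Helix, 18), (B, 7, 37, Helix, 27), (B, 7, 37, Helix, 31), (D, 7, 34, Delta, 11), (D, 7, 34, Delta, 21), (D, 7, 37, Helix, 18), (D, 7, 37, Helix, 27), (D, 7, 37, Helix, 31), (F, 7, 34, Delta, 11), (F, 7, 34, Delta, 21), (F, 7, 37, Helix, 18), (F, 7, 37, Helix, 27), (F, 7, 37, Helix, 31)}
Projecting to tid, title, sid, grade: {(11, Delta, 34, B), (11, Delta, 34, D), (11, Delta, 34, F), (18, Helix, 37, B), (18, Helix, 37, D), (18, Helix, 37, F), (21, Delta, 34, B), (21, Delta, 34, D), (21, Delta, 34, F), (27, Helix, 37, B), (27, Helix, 37, D), (27, Helix, 37, F), (31, Helix, 37, B), (31, Helix, 37, D), (31, Helix, 37, F), (38, Argo, 25, B)}
σ[tid >= 21]: keep tuples satisfying tid >= 21 → {(21, Delta, 34, B), (21, Delta, 34, D), (21, Delta, 34, F), (27, Helix, 37, B), (27, Helix, 37, D), (27, Helix, 37, F), (31, Helix, 37, B), (31, Helix, 37, D), (31, Helix, 37, F), (38, Argo, 25, B)}
Projecting to tid, grade, sid: {(21, B, 34), (21, D, 34), (21, F, 34), (27, B, 37), (27, D, 37), (27, F, 37), (31, B, 37), (31, D, 37), (31, F, 37), (38, B, 25)}

{(21, B, 34), (21, D, 34), (21, F, 34), (27, B, 37), (27, D, 37), (27, F, 37), (31, B, 37), (31, D, 37), (31, F, 37), (38, B, 25)}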